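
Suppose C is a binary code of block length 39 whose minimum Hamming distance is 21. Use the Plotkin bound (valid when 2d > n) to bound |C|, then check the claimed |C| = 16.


Plotkin bound M ≤ 14; given |C| = 16 > bound (violated).

Check applicability: 2d = 42, n = 39.
2d − n = 3 > 0, so Plotkin applies.
Compute d/(2d−n) = 21/3 ≈ 7.0000.
⌊d/(2d−n)⌋ = 7.
Plotkin bound: M ≤ 2·7 = 14.
Given |C| = 16, check: VIOLATED.
This |C| is above the Plotkin bound, so no binary code with n = 39, d = 21 and 16 codewords exists.


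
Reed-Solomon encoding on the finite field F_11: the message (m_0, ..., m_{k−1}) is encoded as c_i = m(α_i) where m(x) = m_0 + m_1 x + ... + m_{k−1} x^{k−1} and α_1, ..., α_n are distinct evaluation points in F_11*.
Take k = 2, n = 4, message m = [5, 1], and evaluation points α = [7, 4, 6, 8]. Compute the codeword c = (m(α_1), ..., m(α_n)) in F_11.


c = [1, 9, 0, 2]

Message polynomial: m(x) = 5 + 1·x (mod 11).
For each evaluation point α_i, compute m(α_i) mod 11:
  α_1 = 7: Horner steps 1 → 1, so m(7) = 1.
  α_2 = 4: Horner steps 1 → 9, so m(4) = 9.
  α_3 = 6: Horner steps 1 → 0, so m(6) = 0.
  α_4 = 8: Horner steps 1 → 2, so m(8) = 2.
Codeword c = [1, 9, 0, 2] ∈ F_11^4.


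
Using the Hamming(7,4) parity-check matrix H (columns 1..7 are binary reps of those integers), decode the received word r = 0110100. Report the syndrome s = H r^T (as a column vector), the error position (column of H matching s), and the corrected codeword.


s = (1, 0, 0)^T, error position = 4, corrected codeword c = 0111100

Compute s = H r^T mod 2 one row at a time:
  s_1 = 0 + 1 + 0 + 0 = 1 ≡ 1 (mod 2).
  s_2 = 1 + 1 + 0 + 0 = 2 ≡ 0 (mod 2).
  s_3 = 0 + 1 + 1 + 0 = 2 ≡ 0 (mod 2).
s = (1, 0, 0)^T — this equals column 4 of H (binary 100), so error is at position 4.
Correct: flip bit 4 of r = 0110100 to get c = 0111100.


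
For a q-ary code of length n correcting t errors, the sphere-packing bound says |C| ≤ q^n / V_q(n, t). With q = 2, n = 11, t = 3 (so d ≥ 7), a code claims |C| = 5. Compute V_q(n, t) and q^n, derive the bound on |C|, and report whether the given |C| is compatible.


V_q(n, t) = 232, q^n = 2048, Hamming bound = 8, |C| = 5 ≤ bound (satisfied).

Step 1: Compute V_q(n, t) = Σ_{j=0}^3 C(n, j) (q−1)^j.
  j = 0: C(11,0)·(1)^0 = 1·1 = 1.
  j = 1: C(11,1)·(1)^1 = 11·1 = 11.
  j = 2: C(11,2)·(1)^2 = 55·1 = 55.
  j = 3: C(11,3)·(1)^3 = 165·1 = 165.
  V_q(n, t) = 1 + 11 + 55 + 165 = 232.
Step 2: q^n = 2^11 = 2048.
Step 3: Hamming bound ⌊q^n / V_q(n,t)⌋ = ⌊2048/232⌋ = 8.
Step 4: Compare |C| = 5 to 8: satisfied.
The claimed |C| lies below the Hamming bound.


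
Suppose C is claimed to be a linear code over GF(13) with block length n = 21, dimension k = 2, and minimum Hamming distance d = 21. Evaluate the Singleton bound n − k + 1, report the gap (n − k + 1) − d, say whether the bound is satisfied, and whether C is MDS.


Singleton RHS = n − k + 1 = 20, slack = -1, bound violated (no such code; not MDS).

Singleton bound: d ≤ n − k + 1.
Here n = 21, k = 2, so n − k + 1 = 20.
Given d = 21, check d ≤ 20: NO.
Slack = (n − k + 1) − d = -1.
The slack is negative: d = 21 exceeds n − k + 1 = 20 by 1, so the Singleton bound is violated and no linear [21, 2, 21]_13 code can exist. In particular it is not MDS (MDS requires d = n − k + 1 exactly).
Description: the claimed parameters are [21, 2, 21]_13; such a code would be impossible (violates the Singleton bound).


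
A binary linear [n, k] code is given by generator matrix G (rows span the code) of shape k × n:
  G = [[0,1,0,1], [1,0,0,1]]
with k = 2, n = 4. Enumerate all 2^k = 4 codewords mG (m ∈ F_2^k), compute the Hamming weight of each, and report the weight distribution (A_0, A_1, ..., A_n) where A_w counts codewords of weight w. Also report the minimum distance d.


Weight distribution: A_0 = 1, A_2 = 3. Minimum distance d = 2.

Enumerate all 2^2 = 4 messages m ∈ F_2^2.
For each, compute codeword c = mG in F_2^4, then tally its weight.
  m = 00 → c = 0000, weight = 0.
  m = 10 → c = 0101, weight = 2.
  m = 01 → c = 1001, weight = 2.
  m = 11 → c = 1100, weight = 2.
Tally weights:
  weight 0: 1 codewords.
  weight 2: 3 codewords.
Minimum distance d = smallest w > 0 with A_w > 0 = 2.
Sanity: Σ A_w = 4 = 2^2 = 4 ✓.


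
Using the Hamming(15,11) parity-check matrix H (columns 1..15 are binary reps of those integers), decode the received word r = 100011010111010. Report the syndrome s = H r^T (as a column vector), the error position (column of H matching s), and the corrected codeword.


s = (1, 0, 0, 1)^T, error position = 9, corrected codeword c = 100011011111010

Compute s = H r^T mod 2 one row at a time:
  s_1 = 1 + 0 + 1 + 1 + 1 + 0 + 1 + 0 = 5 ≡ 1 (mod 2).
  s_2 = 0 + 1 + 1 + 0 + 1 + 0 + 1 + 0 = 4 ≡ 0 (mod 2).
  s_3 = 0 + 0 + 1 + 0 + 1 + 1 + 1 + 0 = 4 ≡ 0 (mod 2).
  s_4 = 1 + 0 + 1 + 0 + 0 + 1 + 0 + 0 = 3 ≡ 1 (mod 2).
s = (1, 0, 0, 1)^T — this equals column 9 of H (binary 1001), so error is at position 9.
Correct: flip bit 9 of r = 100011010111010 to get c = 100011011111010.


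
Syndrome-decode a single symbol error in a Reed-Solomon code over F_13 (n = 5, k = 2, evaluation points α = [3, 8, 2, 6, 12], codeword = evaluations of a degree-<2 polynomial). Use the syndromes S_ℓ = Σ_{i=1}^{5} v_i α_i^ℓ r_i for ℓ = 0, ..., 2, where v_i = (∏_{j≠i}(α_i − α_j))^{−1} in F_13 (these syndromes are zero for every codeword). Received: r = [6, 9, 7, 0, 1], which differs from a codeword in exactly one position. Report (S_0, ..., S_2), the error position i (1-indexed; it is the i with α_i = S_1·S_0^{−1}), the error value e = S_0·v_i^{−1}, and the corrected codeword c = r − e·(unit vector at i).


S = (2, 4, 8), error at position 3, error magnitude e = 12, c = [6, 9, 8, 0, 1].

Step 1: column multipliers v_i = (∏_{j≠i}(α_i − α_j))^{−1} mod 13.
  i = 1 (α = 3): (3−8)(3−2)(3−6)(3−12) = (−5)·1·(−3)·(−9) = −135 ≡ 8, so v_1 = 8^{−1} = 5 (mod 13).
  i = 2 (α = 8): (8−3)(8−2)(8−6)(8−12) = 5·6·2·(−4) = −240 ≡ 7, so v_2 = 7^{−1} = 2 (mod 13).
  i = 3 (α = 2): (2−3)(2−8)(2−6)(2−12) = (−1)·(−6)·(−4)·(−10) = 240 ≡ 6, so v_3 = 6^{−1} = 11 (mod 13).
  i = 4 (α = 6): (6−3)(6−8)(6−2)(6−12) = 3·(−2)·4·(−6) = 144 ≡ 1, so v_4 = 1^{−1} = 1 (mod 13).
  i = 5 (α = 12): (12−3)(12−8)(12−2)(12−6) = 9·4·10·6 = 2160 ≡ 2, so v_5 = 2^{−1} = 7 (mod 13).
  v = [5, 2, 11, 1, 7].
Step 2: syndromes of r = [6, 9, 7, 0, 1] (all sums mod 13).
  S_0 = Σ v_i r_i = 5·6 + 2·9 + 11·7 + 1·0 + 7·1 = 132 ≡ 2.
  S_1 = Σ v_i α_i r_i = 5·3·6 + 2·8·9 + 11·2·7 + 1·6·0 + 7·12·1 = 472 ≡ 4.
  α_i^2 mod 13 = [9, 12, 4, 10, 1].
  S_2 = Σ v_i α_i^2 r_i = 5·9·6 + 2·12·9 + 11·4·7 + 1·10·0 + 7·1·1 = 801 ≡ 8.
  S = (2, 4, 8) ≠ 0, so r is not a codeword (an error is present).
Step 3: locate the error. For a single error e at position i, S_ℓ = v_i·e·α_i^ℓ, so α_err = S_1/S_0.
  S_0^{−1} = 2^{−1} = 7 (mod 13), so α_err = 4·7 = 28 ≡ 2 = α_3. Error position i = 3.
  Consistency check: S_2/S_1 = 8·10 = 80 ≡ 2 = α_err ✓ (single-error assumption holds).
Step 4: error magnitude e = S_0/v_3 = S_0·∏_{j≠3}(α_3 − α_j) = 2·6 = 12 ≡ 12 (mod 13).
Step 5: correct position 3: c_3 = r_3 − e = 7 − 12 ≡ 8 (mod 13). Hence c = [6, 9, 8, 0, 1].
  Check: interpolating c through the α_i gives m(x) = 12 + 11·x (degree < 2) with m(α_i) = c_i for every i, so c is indeed a codeword.


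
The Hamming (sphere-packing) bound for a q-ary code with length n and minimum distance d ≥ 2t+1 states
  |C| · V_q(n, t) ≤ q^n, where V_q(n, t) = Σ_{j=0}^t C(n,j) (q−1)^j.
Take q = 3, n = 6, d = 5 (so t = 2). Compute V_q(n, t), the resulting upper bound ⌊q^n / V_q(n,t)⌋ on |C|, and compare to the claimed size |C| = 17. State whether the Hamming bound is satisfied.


V_q(n, t) = 73, q^n = 729, Hamming bound = 9, |C| = 17 > bound (violated).

Step 1: Compute V_q(n, t) = Σ_{j=0}^2 C(n, j) (q−1)^j.
  j = 0: C(6,0)·(2)^0 = 1·1 = 1.
  j = 1: C(6,1)·(2)^1 = 6·2 = 12.
  j = 2: C(6,2)·(2)^2 = 15·4 = 60.
  V_q(n, t) = 1 + 12 + 60 = 73.
Step 2: q^n = 3^6 = 729.
Step 3: Hamming bound ⌊q^n / V_q(n,t)⌋ = ⌊729/73⌋ = 9.
Step 4: Compare |C| = 17 to 9: violated.
The claimed |C| lies above the Hamming bound, so no 3-ary code of length 6 with d ≥ 5 can have 17 codewords.


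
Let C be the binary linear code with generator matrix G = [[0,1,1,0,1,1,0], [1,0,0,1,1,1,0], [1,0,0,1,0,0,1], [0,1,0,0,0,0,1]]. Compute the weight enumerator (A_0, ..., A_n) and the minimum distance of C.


Weight distribution: A_0 = 1, A_1 = 1, A_2 = 1, A_3 = 5, A_4 = 5, A_5 = 1, A_6 = 1, A_7 = 1. Minimum distance d = 1.

Enumerate all 2^4 = 16 messages m ∈ F_2^4.
For each, compute codeword c = mG in F_2^7, then tally its weight.
  m = 0000 → c = 0000000, weight = 0.
  m = 1000 → c = 0110110, weight = 4.
  m = 0100 → c = 1001110, weight = 4.
  m = 1100 → c = 1111000, weight = 4.
  m = 0010 → c = 1001001, weight = 3.
  m = 1010 → c = 1111111, weight = 7.
  m = 0110 → c = 0000111, weight = 3.
  m = 1110 → c = 0110001, weight = 3.
  m = 0001 → c = 0100001, weight = 2.
  m = 1001 → c = 0010111, weight = 4.
  m = 0101 → c = 1101111, weight = 6.
  m = 1101 → c = 1011001, weight = 4.
  m = 0011 → c = 1101000, weight = 3.
  m = 1011 → c = 1011110, weight = 5.
  m = 0111 → c = 0100110, weight = 3.
  m = 1111 → c = 0010000, weight = 1.
Tally weights:
  weight 0: 1 codewords.
  weight 1: 1 codewords.
  weight 2: 1 codewords.
  weight 3: 5 codewords.
  weight 4: 5 codewords.
  weight 5: 1 codewords.
  weight 6: 1 codewords.
  weight 7: 1 codewords.
Minimum distance d = smallest w > 0 with A_w > 0 = 1.
Sanity: Σ A_w = 16 = 2^4 = 16 ✓.


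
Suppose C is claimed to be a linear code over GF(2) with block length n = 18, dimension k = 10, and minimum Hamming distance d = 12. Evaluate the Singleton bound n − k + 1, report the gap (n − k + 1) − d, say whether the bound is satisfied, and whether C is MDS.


Singleton RHS = n − k + 1 = 9, slack = -3, bound violated (no such code; not MDS).

Singleton bound: d ≤ n − k + 1.
Here n = 18, k = 10, so n − k + 1 = 9.
Given d = 12, check d ≤ 9: NO.
Slack = (n − k + 1) − d = -3.
The slack is negative: d = 12 exceeds n − k + 1 = 9 by 3, so the Singleton bound is violated and no linear [18, 10, 12]_2 code can exist. In particular it is not MDS (MDS requires d = n − k + 1 exactly).
Description: the claimed parameters are [18, 10, 12]_2; such a code would be impossible (violates the Singleton bound).


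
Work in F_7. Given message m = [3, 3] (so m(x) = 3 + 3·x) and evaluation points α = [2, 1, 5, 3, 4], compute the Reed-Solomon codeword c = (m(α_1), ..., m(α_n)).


c = [2, 6, 4, 5, 1]

Message polynomial: m(x) = 3 + 3·x (mod 7).
For each evaluation point α_i, compute m(α_i) mod 7:
  α_1 = 2: Horner steps 3 → 2, so m(2) = 2.
  α_2 = 1: Horner steps 3 → 6, so m(1) = 6.
  α_3 = 5: Horner steps 3 → 4, so m(5) = 4.
  α_4 = 3: Horner steps 3 → 5, so m(3) = 5.
  α_5 = 4: Horner steps 3 → 1, so m(4) = 1.
Codeword c = [2, 6, 4, 5, 1] ∈ F_7^5.


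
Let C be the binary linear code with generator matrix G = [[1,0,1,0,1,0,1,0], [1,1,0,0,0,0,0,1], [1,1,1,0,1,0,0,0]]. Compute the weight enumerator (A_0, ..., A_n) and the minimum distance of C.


Weight distribution: A_0 = 1, A_2 = 1, A_3 = 3, A_4 = 2, A_5 = 1. Minimum distance d = 2.

Enumerate all 2^3 = 8 messages m ∈ F_2^3.
For each, compute codeword c = mG in F_2^8, then tally its weight.
  m = 000 → c = 00000000, weight = 0.
  m = 100 → c = 10101010, weight = 4.
  m = 010 → c = 11000001, weight = 3.
  m = 110 → c = 01101011, weight = 5.
  m = 001 → c = 11101000, weight = 4.
  m = 101 → c = 01000010, weight = 2.
  m = 011 → c = 00101001, weight = 3.
  m = 111 → c = 10000011, weight = 3.
Tally weights:
  weight 0: 1 codewords.
  weight 2: 1 codewords.
  weight 3: 3 codewords.
  weight 4: 2 codewords.
  weight 5: 1 codewords.
Minimum distance d = smallest w > 0 with A_w > 0 = 2.
Sanity: Σ A_w = 8 = 2^3 = 8 ✓.


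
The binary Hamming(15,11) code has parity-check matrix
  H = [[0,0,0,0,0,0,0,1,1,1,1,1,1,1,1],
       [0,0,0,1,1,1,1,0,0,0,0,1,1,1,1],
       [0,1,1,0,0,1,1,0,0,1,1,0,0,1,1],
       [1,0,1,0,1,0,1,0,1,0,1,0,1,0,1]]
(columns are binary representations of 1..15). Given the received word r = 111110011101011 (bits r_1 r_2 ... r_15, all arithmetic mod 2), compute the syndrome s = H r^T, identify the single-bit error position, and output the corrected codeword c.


s = (0, 1, 1, 1)^T, error position = 7, corrected codeword c = 111110111101011

Compute s = H r^T mod 2 one row at a time:
  s_1 = 1 + 1 + 1 + 0 + 1 + 0 + 1 + 1 = 6 ≡ 0 (mod 2).
  s_2 = 1 + 1 + 0 + 0 + 1 + 0 + 1 + 1 = 5 ≡ 1 (mod 2).
  s_3 = 1 + 1 + 0 + 0 + 1 + 0 + 1 + 1 = 5 ≡ 1 (mod 2).
  s_4 = 1 + 1 + 1 + 0 + 1 + 0 + 0 + 1 = 5 ≡ 1 (mod 2).
s = (0, 1, 1, 1)^T — this equals column 7 of H (binary 0111), so error is at position 7.
Correct: flip bit 7 of r = 111110011101011 to get c = 111110111101011.


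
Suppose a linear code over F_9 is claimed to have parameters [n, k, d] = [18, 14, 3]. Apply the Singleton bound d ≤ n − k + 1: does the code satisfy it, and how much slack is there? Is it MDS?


Singleton RHS = n − k + 1 = 5, slack = 2, bound satisfied, not MDS.

Singleton bound: d ≤ n − k + 1.
Here n = 18, k = 14, so n − k + 1 = 5.
Given d = 3, check d ≤ 5: YES.
Slack = (n − k + 1) − d = 2.
The code is NOT MDS (slack = 2 > 0).
Description: the claimed parameters are [18, 14, 3]_9; such a code would be non-MDS.


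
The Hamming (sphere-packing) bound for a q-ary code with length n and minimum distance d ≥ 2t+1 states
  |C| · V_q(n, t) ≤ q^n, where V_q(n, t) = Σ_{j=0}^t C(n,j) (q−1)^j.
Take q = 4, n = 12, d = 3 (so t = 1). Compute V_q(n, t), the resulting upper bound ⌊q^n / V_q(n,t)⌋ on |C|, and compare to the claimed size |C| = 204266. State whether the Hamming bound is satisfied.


V_q(n, t) = 37, q^n = 16777216, Hamming bound = 453438, |C| = 204266 ≤ bound (satisfied).

Step 1: Compute V_q(n, t) = Σ_{j=0}^1 C(n, j) (q−1)^j.
  j = 0: C(12,0)·(3)^0 = 1·1 = 1.
  j = 1: C(12,1)·(3)^1 = 12·3 = 36.
  V_q(n, t) = 1 + 36 = 37.
Step 2: q^n = 4^12 = 16777216.
Step 3: Hamming bound ⌊q^n / V_q(n,t)⌋ = ⌊16777216/37⌋ = 453438.
Step 4: Compare |C| = 204266 to 453438: satisfied.
The claimed |C| lies below the Hamming bound.


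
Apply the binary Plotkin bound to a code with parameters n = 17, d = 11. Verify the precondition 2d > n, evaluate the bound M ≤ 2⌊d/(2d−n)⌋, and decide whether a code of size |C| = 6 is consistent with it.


Plotkin bound M ≤ 4; given |C| = 6 > bound (violated).

Check applicability: 2d = 22, n = 17.
2d − n = 5 > 0, so Plotkin applies.
Compute d/(2d−n) = 11/5 ≈ 2.2000.
⌊d/(2d−n)⌋ = 2.
Plotkin bound: M ≤ 2·2 = 4.
Given |C| = 6, check: VIOLATED.
This |C| is above the Plotkin bound, so no binary code with n = 17, d = 11 and 6 codewords exists.


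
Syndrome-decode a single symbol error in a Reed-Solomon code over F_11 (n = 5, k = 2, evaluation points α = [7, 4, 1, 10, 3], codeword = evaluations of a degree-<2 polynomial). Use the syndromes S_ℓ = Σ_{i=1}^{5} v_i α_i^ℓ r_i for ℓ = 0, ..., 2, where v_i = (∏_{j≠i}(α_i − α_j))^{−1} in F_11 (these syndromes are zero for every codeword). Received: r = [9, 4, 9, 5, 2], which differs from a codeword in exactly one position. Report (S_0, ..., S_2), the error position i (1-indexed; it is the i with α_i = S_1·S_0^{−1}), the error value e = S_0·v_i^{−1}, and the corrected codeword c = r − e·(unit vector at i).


S = (8, 1, 7), error at position 1, error magnitude e = 10, c = [10, 4, 9, 5, 2].

Step 1: column multipliers v_i = (∏_{j≠i}(α_i − α_j))^{−1} mod 11.
  i = 1 (α = 7): (7−4)(7−1)(7−10)(7−3) = 3·6·(−3)·4 = −216 ≡ 4, so v_1 = 4^{−1} = 3 (mod 11).
  i = 2 (α = 4): (4−7)(4−1)(4−10)(4−3) = (−3)·3·(−6)·1 = 54 ≡ 10, so v_2 = 10^{−1} = 10 (mod 11).
  i = 3 (α = 1): (1−7)(1−4)(1−10)(1−3) = (−6)·(−3)·(−9)·(−2) = 324 ≡ 5, so v_3 = 5^{−1} = 9 (mod 11).
  i = 4 (α = 10): (10−7)(10−4)(10−1)(10−3) = 3·6·9·7 = 1134 ≡ 1, so v_4 = 1^{−1} = 1 (mod 11).
  i = 5 (α = 3): (3−7)(3−4)(3−1)(3−10) = (−4)·(−1)·2·(−7) = −56 ≡ 10, so v_5 = 10^{−1} = 10 (mod 11).
  v = [3, 10, 9, 1, 10].
Step 2: syndromes of r = [9, 4, 9, 5, 2] (all sums mod 11).
  S_0 = Σ v_i r_i = 3·9 + 10·4 + 9·9 + 1·5 + 10·2 = 173 ≡ 8.
  S_1 = Σ v_i α_i r_i = 3·7·9 + 10·4·4 + 9·1·9 + 1·10·5 + 10·3·2 = 540 ≡ 1.
  α_i^2 mod 11 = [5, 5, 1, 1, 9].
  S_2 = Σ v_i α_i^2 r_i = 3·5·9 + 10·5·4 + 9·1·9 + 1·1·5 + 10·9·2 = 601 ≡ 7.
  S = (8, 1, 7) ≠ 0, so r is not a codeword (an error is present).
Step 3: locate the error. For a single error e at position i, S_ℓ = v_i·e·α_i^ℓ, so α_err = S_1/S_0.
  S_0^{−1} = 8^{−1} = 7 (mod 11), so α_err = 1·7 = 7 ≡ 7 = α_1. Error position i = 1.
  Consistency check: S_2/S_1 = 7·1 = 7 ≡ 7 = α_err ✓ (single-error assumption holds).
Step 4: error magnitude e = S_0/v_1 = S_0·∏_{j≠1}(α_1 − α_j) = 8·4 = 32 ≡ 10 (mod 11).
Step 5: correct position 1: c_1 = r_1 − e = 9 − 10 ≡ 10 (mod 11). Hence c = [10, 4, 9, 5, 2].
  Check: interpolating c through the α_i gives m(x) = 7 + 2·x (degree < 2) with m(α_i) = c_i for every i, so c is indeed a codeword.


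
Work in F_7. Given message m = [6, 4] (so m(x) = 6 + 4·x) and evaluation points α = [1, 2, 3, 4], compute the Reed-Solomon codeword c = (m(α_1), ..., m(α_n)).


c = [3, 0, 4, 1]

Message polynomial: m(x) = 6 + 4·x (mod 7).
For each evaluation point α_i, compute m(α_i) mod 7:
  α_1 = 1: Horner steps 4 → 3, so m(1) = 3.
  α_2 = 2: Horner steps 4 → 0, so m(2) = 0.
  α_3 = 3: Horner steps 4 → 4, so m(3) = 4.
  α_4 = 4: Horner steps 4 → 1, so m(4) = 1.
Codeword c = [3, 0, 4, 1] ∈ F_7^4.


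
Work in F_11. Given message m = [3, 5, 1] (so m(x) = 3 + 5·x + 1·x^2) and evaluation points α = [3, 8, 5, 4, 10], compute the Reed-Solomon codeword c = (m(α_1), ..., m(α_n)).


c = [5, 8, 9, 6, 10]

Message polynomial: m(x) = 3 + 5·x + 1·x^2 (mod 11).
For each evaluation point α_i, compute m(α_i) mod 11:
  α_1 = 3: Horner steps 1 → 8 → 5, so m(3) = 5.
  α_2 = 8: Horner steps 1 → 2 → 8, so m(8) = 8.
  α_3 = 5: Horner steps 1 → 10 → 9, so m(5) = 9.
  α_4 = 4: Horner steps 1 → 9 → 6, so m(4) = 6.
  α_5 = 10: Horner steps 1 → 4 → 10, so m(10) = 10.
Codeword c = [5, 8, 9, 6, 10] ∈ F_11^5.


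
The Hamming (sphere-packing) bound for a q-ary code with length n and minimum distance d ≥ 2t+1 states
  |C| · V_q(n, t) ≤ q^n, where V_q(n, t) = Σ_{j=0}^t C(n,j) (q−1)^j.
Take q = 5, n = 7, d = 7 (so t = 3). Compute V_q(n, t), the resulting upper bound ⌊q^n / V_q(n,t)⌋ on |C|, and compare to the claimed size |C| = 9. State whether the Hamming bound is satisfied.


V_q(n, t) = 2605, q^n = 78125, Hamming bound = 29, |C| = 9 ≤ bound (satisfied).

Step 1: Compute V_q(n, t) = Σ_{j=0}^3 C(n, j) (q−1)^j.
  j = 0: C(7,0)·(4)^0 = 1·1 = 1.
  j = 1: C(7,1)·(4)^1 = 7·4 = 28.
  j = 2: C(7,2)·(4)^2 = 21·16 = 336.
  j = 3: C(7,3)·(4)^3 = 35·64 = 2240.
  V_q(n, t) = 1 + 28 + 336 + 2240 = 2605.
Step 2: q^n = 5^7 = 78125.
Step 3: Hamming bound ⌊q^n / V_q(n,t)⌋ = ⌊78125/2605⌋ = 29.
Step 4: Compare |C| = 9 to 29: satisfied.
The claimed |C| lies below the Hamming bound.


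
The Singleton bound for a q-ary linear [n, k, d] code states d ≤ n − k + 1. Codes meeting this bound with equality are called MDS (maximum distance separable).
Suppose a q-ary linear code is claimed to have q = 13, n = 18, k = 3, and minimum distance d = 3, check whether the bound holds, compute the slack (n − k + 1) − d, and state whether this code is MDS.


Singleton RHS = n − k + 1 = 16, slack = 13, bound satisfied, not MDS.

Singleton bound: d ≤ n − k + 1.
Here n = 18, k = 3, so n − k + 1 = 16.
Given d = 3, check d ≤ 16: YES.
Slack = (n − k + 1) − d = 13.
The code is NOT MDS (slack = 13 > 0).
Description: the claimed parameters are [18, 3, 3]_13; such a code would be non-MDS.


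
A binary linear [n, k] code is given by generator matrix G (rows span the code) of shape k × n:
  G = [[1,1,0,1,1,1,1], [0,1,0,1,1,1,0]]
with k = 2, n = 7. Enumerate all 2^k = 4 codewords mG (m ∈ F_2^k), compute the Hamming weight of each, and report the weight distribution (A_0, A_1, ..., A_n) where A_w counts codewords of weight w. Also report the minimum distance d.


Weight distribution: A_0 = 1, A_2 = 1, A_4 = 1, A_6 = 1. Minimum distance d = 2.

Enumerate all 2^2 = 4 messages m ∈ F_2^2.
For each, compute codeword c = mG in F_2^7, then tally its weight.
  m = 00 → c = 0000000, weight = 0.
  m = 10 → c = 1101111, weight = 6.
  m = 01 → c = 0101110, weight = 4.
  m = 11 → c = 1000001, weight = 2.
Tally weights:
  weight 0: 1 codewords.
  weight 2: 1 codewords.
  weight 4: 1 codewords.
  weight 6: 1 codewords.
Minimum distance d = smallest w > 0 with A_w > 0 = 2.
Sanity: Σ A_w = 4 = 2^2 = 4 ✓.


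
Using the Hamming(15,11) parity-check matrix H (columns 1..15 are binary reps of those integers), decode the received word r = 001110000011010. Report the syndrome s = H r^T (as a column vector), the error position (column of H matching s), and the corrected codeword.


s = (1, 0, 1, 1)^T, error position = 11, corrected codeword c = 001110000001010

Compute s = H r^T mod 2 one row at a time:
  s_1 = 0 + 0 + 0 + 1 + 1 + 0 + 1 + 0 = 3 ≡ 1 (mod 2).
  s_2 = 1 + 1 + 0 + 0 + 1 + 0 + 1 + 0 = 4 ≡ 0 (mod 2).
  s_3 = 0 + 1 + 0 + 0 + 0 + 1 + 1 + 0 = 3 ≡ 1 (mod 2).
  s_4 = 0 + 1 + 1 + 0 + 0 + 1 + 0 + 0 = 3 ≡ 1 (mod 2).
s = (1, 0, 1, 1)^T — this equals column 11 of H (binary 1011), so error is at position 11.
Correct: flip bit 11 of r = 001110000011010 to get c = 001110000001010.


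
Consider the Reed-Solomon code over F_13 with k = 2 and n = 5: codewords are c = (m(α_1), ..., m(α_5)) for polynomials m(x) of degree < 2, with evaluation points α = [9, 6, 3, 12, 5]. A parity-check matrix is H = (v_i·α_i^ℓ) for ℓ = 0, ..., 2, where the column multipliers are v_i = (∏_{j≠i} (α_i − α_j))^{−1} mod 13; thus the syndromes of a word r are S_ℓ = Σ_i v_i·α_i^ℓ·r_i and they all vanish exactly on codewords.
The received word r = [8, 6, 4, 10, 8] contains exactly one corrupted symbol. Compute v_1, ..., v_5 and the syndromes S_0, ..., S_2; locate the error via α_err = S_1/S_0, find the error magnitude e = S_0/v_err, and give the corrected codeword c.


S = (8, 1, 5), error at position 5, error magnitude e = 7, c = [8, 6, 4, 10, 1].

Step 1: column multipliers v_i = (∏_{j≠i}(α_i − α_j))^{−1} mod 13.
  i = 1 (α = 9): (9−6)(9−3)(9−12)(9−5) = 3·6·(−3)·4 = −216 ≡ 5, so v_1 = 5^{−1} = 8 (mod 13).
  i = 2 (α = 6): (6−9)(6−3)(6−12)(6−5) = (−3)·3·(−6)·1 = 54 ≡ 2, so v_2 = 2^{−1} = 7 (mod 13).
  i = 3 (α = 3): (3−9)(3−6)(3−12)(3−5) = (−6)·(−3)·(−9)·(−2) = 324 ≡ 12, so v_3 = 12^{−1} = 12 (mod 13).
  i = 4 (α = 12): (12−9)(12−6)(12−3)(12−5) = 3·6·9·7 = 1134 ≡ 3, so v_4 = 3^{−1} = 9 (mod 13).
  i = 5 (α = 5): (5−9)(5−6)(5−3)(5−12) = (−4)·(−1)·2·(−7) = −56 ≡ 9, so v_5 = 9^{−1} = 3 (mod 13).
  v = [8, 7, 12, 9, 3].
Step 2: syndromes of r = [8, 6, 4, 10, 8] (all sums mod 13).
  S_0 = Σ v_i r_i = 8·8 + 7·6 + 12·4 + 9·10 + 3·8 = 268 ≡ 8.
  S_1 = Σ v_i α_i r_i = 8·9·8 + 7·6·6 + 12·3·4 + 9·12·10 + 3·5·8 = 2172 ≡ 1.
  α_i^2 mod 13 = [3, 10, 9, 1, 12].
  S_2 = Σ v_i α_i^2 r_i = 8·3·8 + 7·10·6 + 12·9·4 + 9·1·10 + 3·12·8 = 1422 ≡ 5.
  S = (8, 1, 5) ≠ 0, so r is not a codeword (an error is present).
Step 3: locate the error. For a single error e at position i, S_ℓ = v_i·e·α_i^ℓ, so α_err = S_1/S_0.
  S_0^{−1} = 8^{−1} = 5 (mod 13), so α_err = 1·5 = 5 ≡ 5 = α_5. Error position i = 5.
  Consistency check: S_2/S_1 = 5·1 = 5 ≡ 5 = α_err ✓ (single-error assumption holds).
Step 4: error magnitude e = S_0/v_5 = S_0·∏_{j≠5}(α_5 − α_j) = 8·9 = 72 ≡ 7 (mod 13).
Step 5: correct position 5: c_5 = r_5 − e = 8 − 7 ≡ 1 (mod 13). Hence c = [8, 6, 4, 10, 1].
  Check: interpolating c through the α_i gives m(x) = 2 + 5·x (degree < 2) with m(α_i) = c_i for every i, so c is indeed a codeword.


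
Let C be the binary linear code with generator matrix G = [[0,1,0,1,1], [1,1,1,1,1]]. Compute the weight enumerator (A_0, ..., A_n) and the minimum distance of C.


Weight distribution: A_0 = 1, A_2 = 1, A_3 = 1, A_5 = 1. Minimum distance d = 2.

Enumerate all 2^2 = 4 messages m ∈ F_2^2.
For each, compute codeword c = mG in F_2^5, then tally its weight.
  m = 00 → c = 00000, weight = 0.
  m = 10 → c = 01011, weight = 3.
  m = 01 → c = 11111, weight = 5.
  m = 11 → c = 10100, weight = 2.
Tally weights:
  weight 0: 1 codewords.
  weight 2: 1 codewords.
  weight 3: 1 codewords.
  weight 5: 1 codewords.
Minimum distance d = smallest w > 0 with A_w > 0 = 2.
Sanity: Σ A_w = 4 = 2^2 = 4 ✓.


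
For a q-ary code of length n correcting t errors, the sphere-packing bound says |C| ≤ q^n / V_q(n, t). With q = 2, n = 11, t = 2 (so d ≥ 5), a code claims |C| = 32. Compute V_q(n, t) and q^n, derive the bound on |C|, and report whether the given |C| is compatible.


V_q(n, t) = 67, q^n = 2048, Hamming bound = 30, |C| = 32 > bound (violated).

Step 1: Compute V_q(n, t) = Σ_{j=0}^2 C(n, j) (q−1)^j.
  j = 0: C(11,0)·(1)^0 = 1·1 = 1.
  j = 1: C(11,1)·(1)^1 = 11·1 = 11.
  j = 2: C(11,2)·(1)^2 = 55·1 = 55.
  V_q(n, t) = 1 + 11 + 55 = 67.
Step 2: q^n = 2^11 = 2048.
Step 3: Hamming bound ⌊q^n / V_q(n,t)⌋ = ⌊2048/67⌋ = 30.
Step 4: Compare |C| = 32 to 30: violated.
The claimed |C| lies above the Hamming bound, so no 2-ary code of length 11 with d ≥ 5 can have 32 codewords.


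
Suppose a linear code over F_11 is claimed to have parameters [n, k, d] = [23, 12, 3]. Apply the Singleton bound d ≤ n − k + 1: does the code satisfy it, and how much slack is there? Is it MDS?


Singleton RHS = n − k + 1 = 12, slack = 9, bound satisfied, not MDS.

Singleton bound: d ≤ n − k + 1.
Here n = 23, k = 12, so n − k + 1 = 12.
Given d = 3, check d ≤ 12: YES.
Slack = (n − k + 1) − d = 9.
The code is NOT MDS (slack = 9 > 0).
Description: the claimed parameters are [23, 12, 3]_11; such a code would be non-MDS.


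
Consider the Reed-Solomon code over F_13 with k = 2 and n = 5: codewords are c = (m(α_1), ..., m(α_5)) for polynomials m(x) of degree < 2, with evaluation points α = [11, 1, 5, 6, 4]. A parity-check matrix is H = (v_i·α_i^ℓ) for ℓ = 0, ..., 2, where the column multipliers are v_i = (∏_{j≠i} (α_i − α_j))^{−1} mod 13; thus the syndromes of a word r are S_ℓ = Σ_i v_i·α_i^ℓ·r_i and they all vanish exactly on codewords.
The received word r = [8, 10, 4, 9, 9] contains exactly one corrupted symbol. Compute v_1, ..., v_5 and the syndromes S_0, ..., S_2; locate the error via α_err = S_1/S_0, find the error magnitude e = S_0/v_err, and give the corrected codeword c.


S = (1, 4, 3), error at position 5, error magnitude e = 10, c = [8, 10, 4, 9, 12].

Step 1: column multipliers v_i = (∏_{j≠i}(α_i − α_j))^{−1} mod 13.
  i = 1 (α = 11): (11−1)(11−5)(11−6)(11−4) = 10·6·5·7 = 2100 ≡ 7, so v_1 = 7^{−1} = 2 (mod 13).
  i = 2 (α = 1): (1−11)(1−5)(1−6)(1−4) = (−10)·(−4)·(−5)·(−3) = 600 ≡ 2, so v_2 = 2^{−1} = 7 (mod 13).
  i = 3 (α = 5): (5−11)(5−1)(5−6)(5−4) = (−6)·4·(−1)·1 = 24 ≡ 11, so v_3 = 11^{−1} = 6 (mod 13).
  i = 4 (α = 6): (6−11)(6−1)(6−5)(6−4) = (−5)·5·1·2 = −50 ≡ 2, so v_4 = 2^{−1} = 7 (mod 13).
  i = 5 (α = 4): (4−11)(4−1)(4−5)(4−6) = (−7)·3·(−1)·(−2) = −42 ≡ 10, so v_5 = 10^{−1} = 4 (mod 13).
  v = [2, 7, 6, 7, 4].
Step 2: syndromes of r = [8, 10, 4, 9, 9] (all sums mod 13).
  S_0 = Σ v_i r_i = 2·8 + 7·10 + 6·4 + 7·9 + 4·9 = 209 ≡ 1.
  S_1 = Σ v_i α_i r_i = 2·11·8 + 7·1·10 + 6·5·4 + 7·6·9 + 4·4·9 = 888 ≡ 4.
  α_i^2 mod 13 = [4, 1, 12, 10, 3].
  S_2 = Σ v_i α_i^2 r_i = 2·4·8 + 7·1·10 + 6·12·4 + 7·10·9 + 4·3·9 = 1160 ≡ 3.
  S = (1, 4, 3) ≠ 0, so r is not a codeword (an error is present).
Step 3: locate the error. For a single error e at position i, S_ℓ = v_i·e·α_i^ℓ, so α_err = S_1/S_0.
  S_0^{−1} = 1^{−1} = 1 (mod 13), so α_err = 4·1 = 4 ≡ 4 = α_5. Error position i = 5.
  Consistency check: S_2/S_1 = 3·10 = 30 ≡ 4 = α_err ✓ (single-error assumption holds).
Step 4: error magnitude e = S_0/v_5 = S_0·∏_{j≠5}(α_5 − α_j) = 1·10 = 10 ≡ 10 (mod 13).
Step 5: correct position 5: c_5 = r_5 − e = 9 − 10 ≡ 12 (mod 13). Hence c = [8, 10, 4, 9, 12].
  Check: interpolating c through the α_i gives m(x) = 5 + 5·x (degree < 2) with m(α_i) = c_i for every i, so c is indeed a codeword.


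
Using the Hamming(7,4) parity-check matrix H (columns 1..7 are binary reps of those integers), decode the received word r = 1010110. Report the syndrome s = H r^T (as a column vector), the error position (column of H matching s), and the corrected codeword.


s = (0, 0, 1)^T, error position = 1, corrected codeword c = 0010110

Compute s = H r^T mod 2 one row at a time:
  s_1 = 0 + 1 + 1 + 0 = 2 ≡ 0 (mod 2).
  s_2 = 0 + 1 + 1 + 0 = 2 ≡ 0 (mod 2).
  s_3 = 1 + 1 + 1 + 0 = 3 ≡ 1 (mod 2).
s = (0, 0, 1)^T — this equals column 1 of H (binary 001), so error is at position 1.
Correct: flip bit 1 of r = 1010110 to get c = 0010110.


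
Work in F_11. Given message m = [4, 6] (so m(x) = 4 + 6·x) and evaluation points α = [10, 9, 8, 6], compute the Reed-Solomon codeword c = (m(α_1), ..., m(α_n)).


c = [9, 3, 8, 7]

Message polynomial: m(x) = 4 + 6·x (mod 11).
For each evaluation point α_i, compute m(α_i) mod 11:
  α_1 = 10: Horner steps 6 → 9, so m(10) = 9.
  α_2 = 9: Horner steps 6 → 3, so m(9) = 3.
  α_3 = 8: Horner steps 6 → 8, so m(8) = 8.
  α_4 = 6: Horner steps 6 → 7, so m(6) = 7.
Codeword c = [9, 3, 8, 7] ∈ F_11^4.


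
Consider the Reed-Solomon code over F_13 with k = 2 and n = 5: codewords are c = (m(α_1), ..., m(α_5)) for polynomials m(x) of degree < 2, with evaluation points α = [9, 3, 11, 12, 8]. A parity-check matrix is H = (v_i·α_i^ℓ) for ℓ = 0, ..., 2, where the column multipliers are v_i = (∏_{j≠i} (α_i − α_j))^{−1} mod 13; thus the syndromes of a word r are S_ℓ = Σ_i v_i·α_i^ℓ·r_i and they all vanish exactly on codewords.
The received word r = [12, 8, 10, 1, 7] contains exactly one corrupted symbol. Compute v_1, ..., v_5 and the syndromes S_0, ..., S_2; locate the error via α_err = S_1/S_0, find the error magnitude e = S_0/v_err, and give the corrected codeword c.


S = (10, 6, 1), error at position 3, error magnitude e = 1, c = [12, 8, 9, 1, 7].

Step 1: column multipliers v_i = (∏_{j≠i}(α_i − α_j))^{−1} mod 13.
  i = 1 (α = 9): (9−3)(9−11)(9−12)(9−8) = 6·(−2)·(−3)·1 = 36 ≡ 10, so v_1 = 10^{−1} = 4 (mod 13).
  i = 2 (α = 3): (3−9)(3−11)(3−12)(3−8) = (−6)·(−8)·(−9)·(−5) = 2160 ≡ 2, so v_2 = 2^{−1} = 7 (mod 13).
  i = 3 (α = 11): (11−9)(11−3)(11−12)(11−8) = 2·8·(−1)·3 = −48 ≡ 4, so v_3 = 4^{−1} = 10 (mod 13).
  i = 4 (α = 12): (12−9)(12−3)(12−11)(12−8) = 3·9·1·4 = 108 ≡ 4, so v_4 = 4^{−1} = 10 (mod 13).
  i = 5 (α = 8): (8−9)(8−3)(8−11)(8−12) = (−1)·5·(−3)·(−4) = −60 ≡ 5, so v_5 = 5^{−1} = 8 (mod 13).
  v = [4, 7, 10, 10, 8].
Step 2: syndromes of r = [12, 8, 10, 1, 7] (all sums mod 13).
  S_0 = Σ v_i r_i = 4·12 + 7·8 + 10·10 + 10·1 + 8·7 = 270 ≡ 10.
  S_1 = Σ v_i α_i r_i = 4·9·12 + 7·3·8 + 10·11·10 + 10·12·1 + 8·8·7 = 2268 ≡ 6.
  α_i^2 mod 13 = [3, 9, 4, 1, 12].
  S_2 = Σ v_i α_i^2 r_i = 4·3·12 + 7·9·8 + 10·4·10 + 10·1·1 + 8·12·7 = 1730 ≡ 1.
  S = (10, 6, 1) ≠ 0, so r is not a codeword (an error is present).
Step 3: locate the error. For a single error e at position i, S_ℓ = v_i·e·α_i^ℓ, so α_err = S_1/S_0.
  S_0^{−1} = 10^{−1} = 4 (mod 13), so α_err = 6·4 = 24 ≡ 11 = α_3. Error position i = 3.
  Consistency check: S_2/S_1 = 1·11 = 11 ≡ 11 = α_err ✓ (single-error assumption holds).
Step 4: error magnitude e = S_0/v_3 = S_0·∏_{j≠3}(α_3 − α_j) = 10·4 = 40 ≡ 1 (mod 13).
Step 5: correct position 3: c_3 = r_3 − e = 10 − 1 ≡ 9 (mod 13). Hence c = [12, 8, 9, 1, 7].
  Check: interpolating c through the α_i gives m(x) = 6 + 5·x (degree < 2) with m(α_i) = c_i for every i, so c is indeed a codeword.


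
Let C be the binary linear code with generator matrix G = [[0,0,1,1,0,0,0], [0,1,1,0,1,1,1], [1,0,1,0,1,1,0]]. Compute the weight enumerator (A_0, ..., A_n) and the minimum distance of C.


Weight distribution: A_0 = 1, A_2 = 1, A_3 = 1, A_4 = 2, A_5 = 3. Minimum distance d = 2.

Enumerate all 2^3 = 8 messages m ∈ F_2^3.
For each, compute codeword c = mG in F_2^7, then tally its weight.
  m = 000 → c = 0000000, weight = 0.
  m = 100 → c = 0011000, weight = 2.
  m = 010 → c = 0110111, weight = 5.
  m = 110 → c = 0101111, weight = 5.
  m = 001 → c = 1010110, weight = 4.
  m = 101 → c = 1001110, weight = 4.
  m = 011 → c = 1100001, weight = 3.
  m = 111 → c = 1111001, weight = 5.
Tally weights:
  weight 0: 1 codewords.
  weight 2: 1 codewords.
  weight 3: 1 codewords.
  weight 4: 2 codewords.
  weight 5: 3 codewords.
Minimum distance d = smallest w > 0 with A_w > 0 = 2.
Sanity: Σ A_w = 8 = 2^3 = 8 ✓.


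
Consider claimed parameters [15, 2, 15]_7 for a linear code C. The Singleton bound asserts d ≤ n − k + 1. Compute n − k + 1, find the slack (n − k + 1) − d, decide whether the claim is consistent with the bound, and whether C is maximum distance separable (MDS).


Singleton RHS = n − k + 1 = 14, slack = -1, bound violated (no such code; not MDS).

Singleton bound: d ≤ n − k + 1.
Here n = 15, k = 2, so n − k + 1 = 14.
Given d = 15, check d ≤ 14: NO.
Slack = (n − k + 1) − d = -1.
The slack is negative: d = 15 exceeds n − k + 1 = 14 by 1, so the Singleton bound is violated and no linear [15, 2, 15]_7 code can exist. In particular it is not MDS (MDS requires d = n − k + 1 exactly).
Description: the claimed parameters are [15, 2, 15]_7; such a code would be impossible (violates the Singleton bound).


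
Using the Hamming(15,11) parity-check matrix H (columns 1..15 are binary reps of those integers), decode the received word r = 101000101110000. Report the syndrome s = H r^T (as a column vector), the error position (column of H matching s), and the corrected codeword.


s = (1, 1, 0, 1)^T, error position = 13, corrected codeword c = 101000101110100

Compute s = H r^T mod 2 one row at a time:
  s_1 = 0 + 1 + 1 + 1 + 0 + 0 + 0 + 0 = 3 ≡ 1 (mod 2).
  s_2 = 0 + 0 + 0 + 1 + 0 + 0 + 0 + 0 = 1 ≡ 1 (mod 2).
  s_3 = 0 + 1 + 0 + 1 + 1 + 1 + 0 + 0 = 4 ≡ 0 (mod 2).
  s_4 = 1 + 1 + 0 + 1 + 1 + 1 + 0 + 0 = 5 ≡ 1 (mod 2).
s = (1, 1, 0, 1)^T — this equals column 13 of H (binary 1101), so error is at position 13.
Correct: flip bit 13 of r = 101000101110000 to get c = 101000101110100.


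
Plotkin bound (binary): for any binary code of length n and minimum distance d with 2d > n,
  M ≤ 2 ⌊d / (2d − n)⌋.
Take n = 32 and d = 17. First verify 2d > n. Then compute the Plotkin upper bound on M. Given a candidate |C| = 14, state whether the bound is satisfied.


Plotkin bound M ≤ 16; given |C| = 14 ≤ bound (satisfied).

Check applicability: 2d = 34, n = 32.
2d − n = 2 > 0, so Plotkin applies.
Compute d/(2d−n) = 17/2 ≈ 8.5000.
⌊d/(2d−n)⌋ = 8.
Plotkin bound: M ≤ 2·8 = 16.
Given |C| = 14, check: satisfied.
This |C| is below the Plotkin bound.


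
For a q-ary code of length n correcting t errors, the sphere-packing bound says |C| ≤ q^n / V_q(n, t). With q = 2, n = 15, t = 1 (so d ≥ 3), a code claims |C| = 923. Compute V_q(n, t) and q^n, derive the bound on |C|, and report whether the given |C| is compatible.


V_q(n, t) = 16, q^n = 32768, Hamming bound = 2048, |C| = 923 ≤ bound (satisfied).

Step 1: Compute V_q(n, t) = Σ_{j=0}^1 C(n, j) (q−1)^j.
  j = 0: C(15,0)·(1)^0 = 1·1 = 1.
  j = 1: C(15,1)·(1)^1 = 15·1 = 15.
  V_q(n, t) = 1 + 15 = 16.
Step 2: q^n = 2^15 = 32768.
Step 3: Hamming bound ⌊q^n / V_q(n,t)⌋ = ⌊32768/16⌋ = 2048.
Step 4: Compare |C| = 923 to 2048: satisfied.
The claimed |C| lies below the Hamming bound.


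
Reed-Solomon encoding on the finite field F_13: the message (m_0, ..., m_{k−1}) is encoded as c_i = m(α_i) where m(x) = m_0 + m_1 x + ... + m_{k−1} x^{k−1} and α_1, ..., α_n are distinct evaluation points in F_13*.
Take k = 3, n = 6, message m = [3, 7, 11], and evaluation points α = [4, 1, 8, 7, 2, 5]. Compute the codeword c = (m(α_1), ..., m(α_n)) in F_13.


c = [12, 8, 9, 6, 9, 1]

Message polynomial: m(x) = 3 + 7·x + 11·x^2 (mod 13).
For each evaluation point α_i, compute m(α_i) mod 13:
  α_1 = 4: Horner steps 11 → 12 → 12, so m(4) = 12.
  α_2 = 1: Horner steps 11 → 5 → 8, so m(1) = 8.
  α_3 = 8: Horner steps 11 → 4 → 9, so m(8) = 9.
  α_4 = 7: Horner steps 11 → 6 → 6, so m(7) = 6.
  α_5 = 2: Horner steps 11 → 3 → 9, so m(2) = 9.
  α_6 = 5: Horner steps 11 → 10 → 1, so m(5) = 1.
Codeword c = [12, 8, 9, 6, 9, 1] ∈ F_13^6.


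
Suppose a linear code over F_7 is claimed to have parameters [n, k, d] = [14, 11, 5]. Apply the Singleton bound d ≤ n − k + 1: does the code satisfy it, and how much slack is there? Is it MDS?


Singleton RHS = n − k + 1 = 4, slack = -1, bound violated (no such code; not MDS).

Singleton bound: d ≤ n − k + 1.
Here n = 14, k = 11, so n − k + 1 = 4.
Given d = 5, check d ≤ 4: NO.
Slack = (n − k + 1) − d = -1.
The slack is negative: d = 5 exceeds n − k + 1 = 4 by 1, so the Singleton bound is violated and no linear [14, 11, 5]_7 code can exist. In particular it is not MDS (MDS requires d = n − k + 1 exactly).
Description: the claimed parameters are [14, 11, 5]_7; such a code would be impossible (violates the Singleton bound).


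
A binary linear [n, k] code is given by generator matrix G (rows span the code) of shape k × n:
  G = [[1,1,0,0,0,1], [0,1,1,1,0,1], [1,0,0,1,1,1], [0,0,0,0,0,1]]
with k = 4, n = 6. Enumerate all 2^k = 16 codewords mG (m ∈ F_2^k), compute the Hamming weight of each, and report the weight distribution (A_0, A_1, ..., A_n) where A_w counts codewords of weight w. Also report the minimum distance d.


Weight distribution: A_0 = 1, A_1 = 1, A_2 = 2, A_3 = 6, A_4 = 5, A_5 = 1. Minimum distance d = 1.

Enumerate all 2^4 = 16 messages m ∈ F_2^4.
For each, compute codeword c = mG in F_2^6, then tally its weight.
  m = 0000 → c = 000000, weight = 0.
  m = 1000 → c = 110001, weight = 3.
  m = 0100 → c = 011101, weight = 4.
  m = 1100 → c = 101100, weight = 3.
  m = 0010 → c = 100111, weight = 4.
  m = 1010 → c = 010110, weight = 3.
  m = 0110 → c = 111010, weight = 4.
  m = 1110 → c = 001011, weight = 3.
  m = 0001 → c = 000001, weight = 1.
  m = 1001 → c = 110000, weight = 2.
  m = 0101 → c = 011100, weight = 3.
  m = 1101 → c = 101101, weight = 4.
  m = 0011 → c = 100110, weight = 3.
  m = 1011 → c = 010111, weight = 4.
  m = 0111 → c = 111011, weight = 5.
  m = 1111 → c = 001010, weight = 2.
Tally weights:
  weight 0: 1 codewords.
  weight 1: 1 codewords.
  weight 2: 2 codewords.
  weight 3: 6 codewords.
  weight 4: 5 codewords.
  weight 5: 1 codewords.
Minimum distance d = smallest w > 0 with A_w > 0 = 1.
Sanity: Σ A_w = 16 = 2^4 = 16 ✓.


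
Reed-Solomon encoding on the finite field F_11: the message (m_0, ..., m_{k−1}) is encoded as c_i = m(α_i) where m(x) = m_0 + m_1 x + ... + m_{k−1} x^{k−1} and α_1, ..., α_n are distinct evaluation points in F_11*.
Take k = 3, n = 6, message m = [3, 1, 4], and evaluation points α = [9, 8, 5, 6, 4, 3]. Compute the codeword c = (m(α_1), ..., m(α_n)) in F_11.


c = [6, 3, 9, 10, 5, 9]

Message polynomial: m(x) = 3 + 1·x + 4·x^2 (mod 11).
For each evaluation point α_i, compute m(α_i) mod 11:
  α_1 = 9: Horner steps 4 → 4 → 6, so m(9) = 6.
  α_2 = 8: Horner steps 4 → 0 → 3, so m(8) = 3.
  α_3 = 5: Horner steps 4 → 10 → 9, so m(5) = 9.
  α_4 = 6: Horner steps 4 → 3 → 10, so m(6) = 10.
  α_5 = 4: Horner steps 4 → 6 → 5, so m(4) = 5.
  α_6 = 3: Horner steps 4 → 2 → 9, so m(3) = 9.
Codeword c = [6, 3, 9, 10, 5, 9] ∈ F_11^6.
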